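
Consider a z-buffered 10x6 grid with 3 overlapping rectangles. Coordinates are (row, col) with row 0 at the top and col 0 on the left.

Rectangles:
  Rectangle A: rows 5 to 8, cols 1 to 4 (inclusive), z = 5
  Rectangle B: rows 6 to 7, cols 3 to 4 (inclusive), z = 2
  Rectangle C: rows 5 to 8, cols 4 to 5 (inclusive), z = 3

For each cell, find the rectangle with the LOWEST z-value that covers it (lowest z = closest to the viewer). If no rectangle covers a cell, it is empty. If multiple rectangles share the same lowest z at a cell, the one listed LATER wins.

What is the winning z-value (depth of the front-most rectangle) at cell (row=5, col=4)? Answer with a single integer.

Check cell (5,4):
  A: rows 5-8 cols 1-4 z=5 -> covers; best now A (z=5)
  B: rows 6-7 cols 3-4 -> outside (row miss)
  C: rows 5-8 cols 4-5 z=3 -> covers; best now C (z=3)
Winner: C at z=3

Answer: 3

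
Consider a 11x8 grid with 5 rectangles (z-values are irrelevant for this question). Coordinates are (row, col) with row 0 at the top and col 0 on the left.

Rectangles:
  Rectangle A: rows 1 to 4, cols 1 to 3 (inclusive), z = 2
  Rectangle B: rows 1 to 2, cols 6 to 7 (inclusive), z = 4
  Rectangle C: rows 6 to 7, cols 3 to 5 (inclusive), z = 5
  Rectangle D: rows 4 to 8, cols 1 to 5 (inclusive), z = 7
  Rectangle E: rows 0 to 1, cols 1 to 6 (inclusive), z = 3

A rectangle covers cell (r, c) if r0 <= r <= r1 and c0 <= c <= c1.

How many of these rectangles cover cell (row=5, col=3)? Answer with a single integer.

Answer: 1

Derivation:
Check cell (5,3):
  A: rows 1-4 cols 1-3 -> outside (row miss)
  B: rows 1-2 cols 6-7 -> outside (row miss)
  C: rows 6-7 cols 3-5 -> outside (row miss)
  D: rows 4-8 cols 1-5 -> covers
  E: rows 0-1 cols 1-6 -> outside (row miss)
Count covering = 1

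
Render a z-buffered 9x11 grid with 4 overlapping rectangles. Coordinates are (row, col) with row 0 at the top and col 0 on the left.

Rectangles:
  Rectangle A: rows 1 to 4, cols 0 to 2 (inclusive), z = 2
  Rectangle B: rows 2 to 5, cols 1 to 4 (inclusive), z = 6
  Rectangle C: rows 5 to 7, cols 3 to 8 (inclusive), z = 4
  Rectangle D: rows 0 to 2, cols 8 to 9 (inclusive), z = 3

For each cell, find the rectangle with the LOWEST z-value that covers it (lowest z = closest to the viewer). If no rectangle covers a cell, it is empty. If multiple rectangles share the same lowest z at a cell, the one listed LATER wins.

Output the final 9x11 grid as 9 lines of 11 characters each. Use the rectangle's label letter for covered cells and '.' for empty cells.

........DD.
AAA.....DD.
AAABB...DD.
AAABB......
AAABB......
.BBCCCCCC..
...CCCCCC..
...CCCCCC..
...........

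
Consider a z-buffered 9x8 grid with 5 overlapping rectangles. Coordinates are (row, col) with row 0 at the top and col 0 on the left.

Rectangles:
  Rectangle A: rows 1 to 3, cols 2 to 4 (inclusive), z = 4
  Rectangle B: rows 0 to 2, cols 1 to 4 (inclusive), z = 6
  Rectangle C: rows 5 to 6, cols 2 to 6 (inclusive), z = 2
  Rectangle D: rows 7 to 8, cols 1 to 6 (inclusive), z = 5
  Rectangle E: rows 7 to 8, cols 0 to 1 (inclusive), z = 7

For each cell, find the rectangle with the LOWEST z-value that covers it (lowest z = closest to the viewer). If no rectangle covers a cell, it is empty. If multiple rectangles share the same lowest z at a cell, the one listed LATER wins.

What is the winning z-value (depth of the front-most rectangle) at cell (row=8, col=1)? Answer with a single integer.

Answer: 5

Derivation:
Check cell (8,1):
  A: rows 1-3 cols 2-4 -> outside (row miss)
  B: rows 0-2 cols 1-4 -> outside (row miss)
  C: rows 5-6 cols 2-6 -> outside (row miss)
  D: rows 7-8 cols 1-6 z=5 -> covers; best now D (z=5)
  E: rows 7-8 cols 0-1 z=7 -> covers; best now D (z=5)
Winner: D at z=5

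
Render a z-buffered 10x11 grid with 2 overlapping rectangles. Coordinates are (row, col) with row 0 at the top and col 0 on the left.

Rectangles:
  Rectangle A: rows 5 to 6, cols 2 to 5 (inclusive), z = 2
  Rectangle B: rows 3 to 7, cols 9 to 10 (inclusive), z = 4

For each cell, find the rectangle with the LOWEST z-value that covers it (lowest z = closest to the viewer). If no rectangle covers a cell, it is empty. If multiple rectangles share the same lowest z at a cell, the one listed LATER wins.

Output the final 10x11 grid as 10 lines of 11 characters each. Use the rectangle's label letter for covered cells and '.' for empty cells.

...........
...........
...........
.........BB
.........BB
..AAAA...BB
..AAAA...BB
.........BB
...........
...........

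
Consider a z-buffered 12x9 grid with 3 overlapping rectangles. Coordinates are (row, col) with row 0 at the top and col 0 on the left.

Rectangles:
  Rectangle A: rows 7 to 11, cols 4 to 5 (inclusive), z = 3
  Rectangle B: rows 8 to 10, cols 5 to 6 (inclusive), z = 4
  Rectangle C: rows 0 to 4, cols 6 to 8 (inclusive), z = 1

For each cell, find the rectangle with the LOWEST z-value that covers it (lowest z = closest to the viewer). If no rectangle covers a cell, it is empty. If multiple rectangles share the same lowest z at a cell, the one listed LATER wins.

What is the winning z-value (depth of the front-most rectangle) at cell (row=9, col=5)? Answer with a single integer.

Answer: 3

Derivation:
Check cell (9,5):
  A: rows 7-11 cols 4-5 z=3 -> covers; best now A (z=3)
  B: rows 8-10 cols 5-6 z=4 -> covers; best now A (z=3)
  C: rows 0-4 cols 6-8 -> outside (row miss)
Winner: A at z=3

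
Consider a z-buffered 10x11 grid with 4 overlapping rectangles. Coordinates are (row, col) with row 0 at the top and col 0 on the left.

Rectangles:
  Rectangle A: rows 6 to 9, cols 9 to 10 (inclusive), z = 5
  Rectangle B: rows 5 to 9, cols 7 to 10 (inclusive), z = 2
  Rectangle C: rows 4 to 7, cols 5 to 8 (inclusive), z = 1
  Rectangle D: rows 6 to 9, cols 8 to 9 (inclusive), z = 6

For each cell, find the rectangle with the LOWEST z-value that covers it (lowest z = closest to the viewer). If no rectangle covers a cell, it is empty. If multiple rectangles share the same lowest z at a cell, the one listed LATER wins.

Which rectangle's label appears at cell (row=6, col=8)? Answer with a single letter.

Answer: C

Derivation:
Check cell (6,8):
  A: rows 6-9 cols 9-10 -> outside (col miss)
  B: rows 5-9 cols 7-10 z=2 -> covers; best now B (z=2)
  C: rows 4-7 cols 5-8 z=1 -> covers; best now C (z=1)
  D: rows 6-9 cols 8-9 z=6 -> covers; best now C (z=1)
Winner: C at z=1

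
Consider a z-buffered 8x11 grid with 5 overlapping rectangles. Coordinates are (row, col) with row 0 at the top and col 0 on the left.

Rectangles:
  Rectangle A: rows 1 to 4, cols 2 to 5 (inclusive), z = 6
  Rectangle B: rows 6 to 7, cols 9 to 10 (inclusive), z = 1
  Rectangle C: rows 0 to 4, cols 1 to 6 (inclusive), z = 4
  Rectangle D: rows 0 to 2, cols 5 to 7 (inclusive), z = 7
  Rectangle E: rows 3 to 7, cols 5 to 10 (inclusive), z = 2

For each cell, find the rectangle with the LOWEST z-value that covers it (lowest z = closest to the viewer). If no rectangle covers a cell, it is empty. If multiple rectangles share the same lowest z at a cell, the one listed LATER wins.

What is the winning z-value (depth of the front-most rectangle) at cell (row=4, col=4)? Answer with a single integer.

Check cell (4,4):
  A: rows 1-4 cols 2-5 z=6 -> covers; best now A (z=6)
  B: rows 6-7 cols 9-10 -> outside (row miss)
  C: rows 0-4 cols 1-6 z=4 -> covers; best now C (z=4)
  D: rows 0-2 cols 5-7 -> outside (row miss)
  E: rows 3-7 cols 5-10 -> outside (col miss)
Winner: C at z=4

Answer: 4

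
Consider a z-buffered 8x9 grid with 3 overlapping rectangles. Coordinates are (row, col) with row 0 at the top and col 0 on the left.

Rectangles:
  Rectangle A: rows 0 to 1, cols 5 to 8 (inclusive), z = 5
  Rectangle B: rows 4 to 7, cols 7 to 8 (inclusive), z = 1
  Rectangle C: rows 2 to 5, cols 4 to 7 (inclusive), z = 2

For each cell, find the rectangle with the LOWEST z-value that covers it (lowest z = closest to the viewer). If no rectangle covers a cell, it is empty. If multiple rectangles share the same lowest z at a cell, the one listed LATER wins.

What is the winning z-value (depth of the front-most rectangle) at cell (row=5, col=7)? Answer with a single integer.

Answer: 1

Derivation:
Check cell (5,7):
  A: rows 0-1 cols 5-8 -> outside (row miss)
  B: rows 4-7 cols 7-8 z=1 -> covers; best now B (z=1)
  C: rows 2-5 cols 4-7 z=2 -> covers; best now B (z=1)
Winner: B at z=1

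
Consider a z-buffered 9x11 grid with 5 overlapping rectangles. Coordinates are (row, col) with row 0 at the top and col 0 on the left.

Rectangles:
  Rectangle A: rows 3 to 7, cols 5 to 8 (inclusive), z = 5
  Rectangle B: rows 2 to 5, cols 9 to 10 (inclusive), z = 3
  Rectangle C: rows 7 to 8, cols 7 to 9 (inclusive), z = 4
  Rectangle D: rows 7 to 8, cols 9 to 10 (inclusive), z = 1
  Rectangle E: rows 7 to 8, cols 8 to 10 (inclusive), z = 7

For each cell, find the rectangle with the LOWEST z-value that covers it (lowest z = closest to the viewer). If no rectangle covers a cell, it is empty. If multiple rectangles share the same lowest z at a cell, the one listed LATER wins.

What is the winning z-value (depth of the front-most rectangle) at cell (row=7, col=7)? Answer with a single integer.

Answer: 4

Derivation:
Check cell (7,7):
  A: rows 3-7 cols 5-8 z=5 -> covers; best now A (z=5)
  B: rows 2-5 cols 9-10 -> outside (row miss)
  C: rows 7-8 cols 7-9 z=4 -> covers; best now C (z=4)
  D: rows 7-8 cols 9-10 -> outside (col miss)
  E: rows 7-8 cols 8-10 -> outside (col miss)
Winner: C at z=4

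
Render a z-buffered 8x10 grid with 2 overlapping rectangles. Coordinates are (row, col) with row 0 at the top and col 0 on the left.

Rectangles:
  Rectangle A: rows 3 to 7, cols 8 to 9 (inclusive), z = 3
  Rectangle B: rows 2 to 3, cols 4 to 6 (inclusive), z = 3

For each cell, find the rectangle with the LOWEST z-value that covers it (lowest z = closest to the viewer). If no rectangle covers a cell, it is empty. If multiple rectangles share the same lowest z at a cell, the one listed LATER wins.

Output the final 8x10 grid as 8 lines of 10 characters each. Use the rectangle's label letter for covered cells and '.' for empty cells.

..........
..........
....BBB...
....BBB.AA
........AA
........AA
........AA
........AA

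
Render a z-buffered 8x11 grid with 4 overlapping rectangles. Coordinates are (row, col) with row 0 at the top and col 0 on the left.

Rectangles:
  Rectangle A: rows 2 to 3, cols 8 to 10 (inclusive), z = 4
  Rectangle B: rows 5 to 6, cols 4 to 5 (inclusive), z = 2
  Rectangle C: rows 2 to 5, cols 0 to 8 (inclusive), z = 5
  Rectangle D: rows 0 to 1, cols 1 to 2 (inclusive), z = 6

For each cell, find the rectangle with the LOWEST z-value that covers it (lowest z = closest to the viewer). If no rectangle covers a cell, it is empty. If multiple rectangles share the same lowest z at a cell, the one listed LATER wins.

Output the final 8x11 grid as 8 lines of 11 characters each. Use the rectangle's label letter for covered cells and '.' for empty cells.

.DD........
.DD........
CCCCCCCCAAA
CCCCCCCCAAA
CCCCCCCCC..
CCCCBBCCC..
....BB.....
...........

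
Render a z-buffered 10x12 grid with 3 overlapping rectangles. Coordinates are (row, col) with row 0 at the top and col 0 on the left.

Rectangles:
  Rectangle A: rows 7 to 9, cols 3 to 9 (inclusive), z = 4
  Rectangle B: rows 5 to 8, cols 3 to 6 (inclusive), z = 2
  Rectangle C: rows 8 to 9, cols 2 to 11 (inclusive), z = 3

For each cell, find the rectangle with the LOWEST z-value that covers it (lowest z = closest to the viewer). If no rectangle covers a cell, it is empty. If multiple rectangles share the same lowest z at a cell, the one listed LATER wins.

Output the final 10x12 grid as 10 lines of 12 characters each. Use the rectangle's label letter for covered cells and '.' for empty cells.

............
............
............
............
............
...BBBB.....
...BBBB.....
...BBBBAAA..
..CBBBBCCCCC
..CCCCCCCCCC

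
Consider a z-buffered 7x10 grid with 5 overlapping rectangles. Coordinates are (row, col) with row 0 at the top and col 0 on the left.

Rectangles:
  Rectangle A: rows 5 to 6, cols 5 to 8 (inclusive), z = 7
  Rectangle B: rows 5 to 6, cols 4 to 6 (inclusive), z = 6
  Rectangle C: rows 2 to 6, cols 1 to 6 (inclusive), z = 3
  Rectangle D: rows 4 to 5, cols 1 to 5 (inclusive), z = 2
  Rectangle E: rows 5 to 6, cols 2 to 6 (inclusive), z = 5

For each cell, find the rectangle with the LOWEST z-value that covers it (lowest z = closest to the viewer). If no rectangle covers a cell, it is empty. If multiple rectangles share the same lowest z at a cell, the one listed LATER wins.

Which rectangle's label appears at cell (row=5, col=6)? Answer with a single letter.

Answer: C

Derivation:
Check cell (5,6):
  A: rows 5-6 cols 5-8 z=7 -> covers; best now A (z=7)
  B: rows 5-6 cols 4-6 z=6 -> covers; best now B (z=6)
  C: rows 2-6 cols 1-6 z=3 -> covers; best now C (z=3)
  D: rows 4-5 cols 1-5 -> outside (col miss)
  E: rows 5-6 cols 2-6 z=5 -> covers; best now C (z=3)
Winner: C at z=3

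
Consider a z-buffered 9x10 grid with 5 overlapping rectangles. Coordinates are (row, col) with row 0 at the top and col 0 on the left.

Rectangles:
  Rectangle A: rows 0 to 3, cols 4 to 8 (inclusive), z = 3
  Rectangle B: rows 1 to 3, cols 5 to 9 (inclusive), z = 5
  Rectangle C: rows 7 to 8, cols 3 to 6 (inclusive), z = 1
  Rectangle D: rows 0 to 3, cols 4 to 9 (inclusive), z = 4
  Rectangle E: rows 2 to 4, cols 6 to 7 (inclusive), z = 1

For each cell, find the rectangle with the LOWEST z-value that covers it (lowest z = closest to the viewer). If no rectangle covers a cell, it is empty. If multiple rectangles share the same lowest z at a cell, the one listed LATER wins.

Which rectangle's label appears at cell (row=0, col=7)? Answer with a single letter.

Check cell (0,7):
  A: rows 0-3 cols 4-8 z=3 -> covers; best now A (z=3)
  B: rows 1-3 cols 5-9 -> outside (row miss)
  C: rows 7-8 cols 3-6 -> outside (row miss)
  D: rows 0-3 cols 4-9 z=4 -> covers; best now A (z=3)
  E: rows 2-4 cols 6-7 -> outside (row miss)
Winner: A at z=3

Answer: A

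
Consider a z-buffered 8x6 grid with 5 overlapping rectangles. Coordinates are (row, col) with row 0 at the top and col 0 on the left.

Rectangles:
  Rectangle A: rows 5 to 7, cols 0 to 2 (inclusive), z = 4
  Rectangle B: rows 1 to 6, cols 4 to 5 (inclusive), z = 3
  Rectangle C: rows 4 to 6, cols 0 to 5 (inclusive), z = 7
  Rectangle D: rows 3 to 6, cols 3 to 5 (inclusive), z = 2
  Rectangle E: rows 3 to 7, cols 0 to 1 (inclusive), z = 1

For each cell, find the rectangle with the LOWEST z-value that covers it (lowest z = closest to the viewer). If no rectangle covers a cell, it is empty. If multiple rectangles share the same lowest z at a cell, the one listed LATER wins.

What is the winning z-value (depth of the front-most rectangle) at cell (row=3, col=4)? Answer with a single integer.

Answer: 2

Derivation:
Check cell (3,4):
  A: rows 5-7 cols 0-2 -> outside (row miss)
  B: rows 1-6 cols 4-5 z=3 -> covers; best now B (z=3)
  C: rows 4-6 cols 0-5 -> outside (row miss)
  D: rows 3-6 cols 3-5 z=2 -> covers; best now D (z=2)
  E: rows 3-7 cols 0-1 -> outside (col miss)
Winner: D at z=2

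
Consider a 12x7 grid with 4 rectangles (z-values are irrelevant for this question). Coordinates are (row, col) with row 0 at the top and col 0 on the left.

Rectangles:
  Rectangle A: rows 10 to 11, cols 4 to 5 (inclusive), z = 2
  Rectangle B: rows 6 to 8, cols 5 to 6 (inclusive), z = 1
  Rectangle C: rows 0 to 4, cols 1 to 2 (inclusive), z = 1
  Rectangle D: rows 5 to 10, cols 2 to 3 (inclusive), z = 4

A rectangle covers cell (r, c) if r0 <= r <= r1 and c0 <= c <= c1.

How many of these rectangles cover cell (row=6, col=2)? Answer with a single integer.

Check cell (6,2):
  A: rows 10-11 cols 4-5 -> outside (row miss)
  B: rows 6-8 cols 5-6 -> outside (col miss)
  C: rows 0-4 cols 1-2 -> outside (row miss)
  D: rows 5-10 cols 2-3 -> covers
Count covering = 1

Answer: 1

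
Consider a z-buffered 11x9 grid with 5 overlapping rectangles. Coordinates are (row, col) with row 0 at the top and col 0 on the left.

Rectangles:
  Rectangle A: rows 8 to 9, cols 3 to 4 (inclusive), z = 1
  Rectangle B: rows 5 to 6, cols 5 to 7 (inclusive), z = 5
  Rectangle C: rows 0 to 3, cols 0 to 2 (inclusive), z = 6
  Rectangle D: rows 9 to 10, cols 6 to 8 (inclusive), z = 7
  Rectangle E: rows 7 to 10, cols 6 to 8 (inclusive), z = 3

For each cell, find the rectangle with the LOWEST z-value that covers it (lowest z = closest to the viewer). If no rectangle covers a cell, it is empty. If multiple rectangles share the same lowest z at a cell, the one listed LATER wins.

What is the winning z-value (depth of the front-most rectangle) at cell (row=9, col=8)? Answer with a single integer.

Check cell (9,8):
  A: rows 8-9 cols 3-4 -> outside (col miss)
  B: rows 5-6 cols 5-7 -> outside (row miss)
  C: rows 0-3 cols 0-2 -> outside (row miss)
  D: rows 9-10 cols 6-8 z=7 -> covers; best now D (z=7)
  E: rows 7-10 cols 6-8 z=3 -> covers; best now E (z=3)
Winner: E at z=3

Answer: 3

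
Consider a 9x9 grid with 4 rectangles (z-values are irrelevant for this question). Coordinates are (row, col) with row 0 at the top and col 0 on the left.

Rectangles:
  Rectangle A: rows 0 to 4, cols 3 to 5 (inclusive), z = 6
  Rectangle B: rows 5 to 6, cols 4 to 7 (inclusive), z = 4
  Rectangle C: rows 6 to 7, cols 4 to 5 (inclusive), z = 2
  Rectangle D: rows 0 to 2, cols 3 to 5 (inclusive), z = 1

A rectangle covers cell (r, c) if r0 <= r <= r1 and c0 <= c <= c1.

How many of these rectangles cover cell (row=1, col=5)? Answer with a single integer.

Answer: 2

Derivation:
Check cell (1,5):
  A: rows 0-4 cols 3-5 -> covers
  B: rows 5-6 cols 4-7 -> outside (row miss)
  C: rows 6-7 cols 4-5 -> outside (row miss)
  D: rows 0-2 cols 3-5 -> covers
Count covering = 2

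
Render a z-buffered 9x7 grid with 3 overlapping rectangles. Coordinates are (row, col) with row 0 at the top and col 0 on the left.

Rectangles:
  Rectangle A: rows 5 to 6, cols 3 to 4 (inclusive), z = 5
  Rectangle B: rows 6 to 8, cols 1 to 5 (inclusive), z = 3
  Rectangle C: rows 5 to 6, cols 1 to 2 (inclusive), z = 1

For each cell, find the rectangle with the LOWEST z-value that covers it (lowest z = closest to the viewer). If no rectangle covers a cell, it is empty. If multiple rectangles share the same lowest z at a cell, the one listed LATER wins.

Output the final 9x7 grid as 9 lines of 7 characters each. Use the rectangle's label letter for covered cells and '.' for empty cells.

.......
.......
.......
.......
.......
.CCAA..
.CCBBB.
.BBBBB.
.BBBBB.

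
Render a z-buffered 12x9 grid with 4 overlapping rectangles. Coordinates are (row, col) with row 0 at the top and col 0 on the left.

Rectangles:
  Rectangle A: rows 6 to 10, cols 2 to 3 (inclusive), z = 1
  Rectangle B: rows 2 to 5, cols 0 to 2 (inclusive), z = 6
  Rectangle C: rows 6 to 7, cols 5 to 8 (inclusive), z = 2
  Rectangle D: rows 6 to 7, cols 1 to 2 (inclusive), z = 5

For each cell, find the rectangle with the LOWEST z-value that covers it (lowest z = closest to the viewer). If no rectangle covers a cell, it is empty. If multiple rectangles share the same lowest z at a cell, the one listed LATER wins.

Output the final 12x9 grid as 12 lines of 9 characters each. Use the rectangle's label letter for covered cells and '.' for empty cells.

.........
.........
BBB......
BBB......
BBB......
BBB......
.DAA.CCCC
.DAA.CCCC
..AA.....
..AA.....
..AA.....
.........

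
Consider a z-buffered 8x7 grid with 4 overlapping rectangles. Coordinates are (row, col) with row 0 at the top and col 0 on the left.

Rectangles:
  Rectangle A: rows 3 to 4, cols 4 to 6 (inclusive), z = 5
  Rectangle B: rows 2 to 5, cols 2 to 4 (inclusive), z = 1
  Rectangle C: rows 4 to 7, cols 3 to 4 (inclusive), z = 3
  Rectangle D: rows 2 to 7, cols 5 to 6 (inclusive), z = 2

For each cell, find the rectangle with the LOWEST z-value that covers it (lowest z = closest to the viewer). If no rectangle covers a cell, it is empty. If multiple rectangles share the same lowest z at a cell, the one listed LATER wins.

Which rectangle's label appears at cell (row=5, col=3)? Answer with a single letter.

Answer: B

Derivation:
Check cell (5,3):
  A: rows 3-4 cols 4-6 -> outside (row miss)
  B: rows 2-5 cols 2-4 z=1 -> covers; best now B (z=1)
  C: rows 4-7 cols 3-4 z=3 -> covers; best now B (z=1)
  D: rows 2-7 cols 5-6 -> outside (col miss)
Winner: B at z=1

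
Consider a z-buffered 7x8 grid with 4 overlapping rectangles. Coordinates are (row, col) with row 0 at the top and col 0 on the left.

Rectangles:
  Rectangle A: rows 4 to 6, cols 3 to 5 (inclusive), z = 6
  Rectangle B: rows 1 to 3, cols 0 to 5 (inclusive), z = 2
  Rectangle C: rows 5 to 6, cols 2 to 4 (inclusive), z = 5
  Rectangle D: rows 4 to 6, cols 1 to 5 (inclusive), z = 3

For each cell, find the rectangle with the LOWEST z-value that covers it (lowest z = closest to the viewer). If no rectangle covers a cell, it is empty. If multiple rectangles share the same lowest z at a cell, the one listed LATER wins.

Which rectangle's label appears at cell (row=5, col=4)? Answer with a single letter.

Check cell (5,4):
  A: rows 4-6 cols 3-5 z=6 -> covers; best now A (z=6)
  B: rows 1-3 cols 0-5 -> outside (row miss)
  C: rows 5-6 cols 2-4 z=5 -> covers; best now C (z=5)
  D: rows 4-6 cols 1-5 z=3 -> covers; best now D (z=3)
Winner: D at z=3

Answer: D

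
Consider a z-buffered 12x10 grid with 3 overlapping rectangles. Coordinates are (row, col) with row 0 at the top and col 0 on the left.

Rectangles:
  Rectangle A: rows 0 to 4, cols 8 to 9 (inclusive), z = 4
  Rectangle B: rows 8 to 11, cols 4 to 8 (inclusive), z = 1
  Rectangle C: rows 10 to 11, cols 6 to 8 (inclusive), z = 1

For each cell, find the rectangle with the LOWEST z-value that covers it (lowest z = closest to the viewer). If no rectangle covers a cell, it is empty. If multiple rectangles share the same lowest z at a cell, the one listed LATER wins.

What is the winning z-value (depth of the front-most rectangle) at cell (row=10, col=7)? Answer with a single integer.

Answer: 1

Derivation:
Check cell (10,7):
  A: rows 0-4 cols 8-9 -> outside (row miss)
  B: rows 8-11 cols 4-8 z=1 -> covers; best now B (z=1)
  C: rows 10-11 cols 6-8 z=1 -> covers; best now C (z=1)
Winner: C at z=1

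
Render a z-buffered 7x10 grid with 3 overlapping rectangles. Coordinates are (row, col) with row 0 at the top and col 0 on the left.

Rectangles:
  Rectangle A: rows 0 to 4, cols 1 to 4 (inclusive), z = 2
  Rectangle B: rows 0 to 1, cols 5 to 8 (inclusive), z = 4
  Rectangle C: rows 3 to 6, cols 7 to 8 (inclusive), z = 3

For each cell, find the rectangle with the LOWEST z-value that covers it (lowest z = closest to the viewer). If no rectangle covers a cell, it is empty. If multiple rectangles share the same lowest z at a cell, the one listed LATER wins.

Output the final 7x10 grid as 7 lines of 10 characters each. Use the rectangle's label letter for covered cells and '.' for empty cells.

.AAAABBBB.
.AAAABBBB.
.AAAA.....
.AAAA..CC.
.AAAA..CC.
.......CC.
.......CC.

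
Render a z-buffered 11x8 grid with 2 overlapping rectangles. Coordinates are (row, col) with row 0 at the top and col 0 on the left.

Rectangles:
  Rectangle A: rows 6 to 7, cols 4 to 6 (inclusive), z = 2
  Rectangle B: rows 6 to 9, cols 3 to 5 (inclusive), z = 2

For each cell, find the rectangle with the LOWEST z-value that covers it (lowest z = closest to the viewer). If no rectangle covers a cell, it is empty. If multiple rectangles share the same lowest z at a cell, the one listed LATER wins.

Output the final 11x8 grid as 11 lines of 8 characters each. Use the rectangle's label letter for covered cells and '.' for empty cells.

........
........
........
........
........
........
...BBBA.
...BBBA.
...BBB..
...BBB..
........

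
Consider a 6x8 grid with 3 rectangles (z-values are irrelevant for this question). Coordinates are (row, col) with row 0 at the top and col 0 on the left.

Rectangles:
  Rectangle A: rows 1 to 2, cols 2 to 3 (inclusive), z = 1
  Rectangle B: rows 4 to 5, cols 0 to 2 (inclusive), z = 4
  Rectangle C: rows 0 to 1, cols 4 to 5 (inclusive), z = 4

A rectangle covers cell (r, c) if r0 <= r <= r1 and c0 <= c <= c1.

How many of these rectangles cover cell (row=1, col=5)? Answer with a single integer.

Answer: 1

Derivation:
Check cell (1,5):
  A: rows 1-2 cols 2-3 -> outside (col miss)
  B: rows 4-5 cols 0-2 -> outside (row miss)
  C: rows 0-1 cols 4-5 -> covers
Count covering = 1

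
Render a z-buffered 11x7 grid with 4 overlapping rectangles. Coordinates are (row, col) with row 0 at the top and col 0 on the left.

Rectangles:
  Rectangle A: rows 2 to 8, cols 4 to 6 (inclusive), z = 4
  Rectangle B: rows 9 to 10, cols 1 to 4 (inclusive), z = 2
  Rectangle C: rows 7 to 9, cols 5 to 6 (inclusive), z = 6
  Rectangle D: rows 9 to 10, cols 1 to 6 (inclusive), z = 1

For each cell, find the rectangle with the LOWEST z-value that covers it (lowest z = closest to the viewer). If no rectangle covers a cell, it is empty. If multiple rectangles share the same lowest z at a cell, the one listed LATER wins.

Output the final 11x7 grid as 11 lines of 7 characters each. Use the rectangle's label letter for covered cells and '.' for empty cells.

.......
.......
....AAA
....AAA
....AAA
....AAA
....AAA
....AAA
....AAA
.DDDDDD
.DDDDDD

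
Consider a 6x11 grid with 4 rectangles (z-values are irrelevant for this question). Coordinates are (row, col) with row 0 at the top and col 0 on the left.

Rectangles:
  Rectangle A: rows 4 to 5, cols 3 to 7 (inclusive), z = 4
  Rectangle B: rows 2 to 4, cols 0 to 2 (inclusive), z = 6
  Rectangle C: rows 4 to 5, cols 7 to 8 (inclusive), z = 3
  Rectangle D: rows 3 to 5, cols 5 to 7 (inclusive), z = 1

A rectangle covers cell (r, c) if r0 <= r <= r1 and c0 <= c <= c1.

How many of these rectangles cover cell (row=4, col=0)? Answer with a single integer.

Check cell (4,0):
  A: rows 4-5 cols 3-7 -> outside (col miss)
  B: rows 2-4 cols 0-2 -> covers
  C: rows 4-5 cols 7-8 -> outside (col miss)
  D: rows 3-5 cols 5-7 -> outside (col miss)
Count covering = 1

Answer: 1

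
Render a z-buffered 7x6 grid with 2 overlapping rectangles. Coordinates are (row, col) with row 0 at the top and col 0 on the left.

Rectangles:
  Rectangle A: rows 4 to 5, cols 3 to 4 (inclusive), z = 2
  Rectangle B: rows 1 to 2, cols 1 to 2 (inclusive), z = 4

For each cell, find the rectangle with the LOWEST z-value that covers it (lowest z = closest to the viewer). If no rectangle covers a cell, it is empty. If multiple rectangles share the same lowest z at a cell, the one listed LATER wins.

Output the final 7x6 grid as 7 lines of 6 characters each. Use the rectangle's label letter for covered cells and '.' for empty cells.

......
.BB...
.BB...
......
...AA.
...AA.
......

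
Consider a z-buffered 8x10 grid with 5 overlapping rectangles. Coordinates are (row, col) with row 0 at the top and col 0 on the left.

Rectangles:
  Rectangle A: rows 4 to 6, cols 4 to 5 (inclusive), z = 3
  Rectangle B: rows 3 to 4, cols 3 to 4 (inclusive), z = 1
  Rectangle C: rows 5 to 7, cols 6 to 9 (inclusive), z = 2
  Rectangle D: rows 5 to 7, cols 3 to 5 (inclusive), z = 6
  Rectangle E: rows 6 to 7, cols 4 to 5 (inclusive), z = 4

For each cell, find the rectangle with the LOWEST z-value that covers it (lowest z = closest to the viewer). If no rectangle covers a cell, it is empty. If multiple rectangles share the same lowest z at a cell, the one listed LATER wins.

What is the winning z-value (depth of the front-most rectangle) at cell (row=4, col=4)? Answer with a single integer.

Check cell (4,4):
  A: rows 4-6 cols 4-5 z=3 -> covers; best now A (z=3)
  B: rows 3-4 cols 3-4 z=1 -> covers; best now B (z=1)
  C: rows 5-7 cols 6-9 -> outside (row miss)
  D: rows 5-7 cols 3-5 -> outside (row miss)
  E: rows 6-7 cols 4-5 -> outside (row miss)
Winner: B at z=1

Answer: 1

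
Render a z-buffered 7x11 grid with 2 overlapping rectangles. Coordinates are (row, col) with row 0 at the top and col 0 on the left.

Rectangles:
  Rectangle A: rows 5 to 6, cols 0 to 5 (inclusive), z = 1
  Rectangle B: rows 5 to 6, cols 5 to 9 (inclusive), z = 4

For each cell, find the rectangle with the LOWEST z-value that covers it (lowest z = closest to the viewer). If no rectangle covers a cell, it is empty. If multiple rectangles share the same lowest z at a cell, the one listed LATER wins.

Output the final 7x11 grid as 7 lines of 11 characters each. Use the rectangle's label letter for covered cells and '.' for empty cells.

...........
...........
...........
...........
...........
AAAAAABBBB.
AAAAAABBBB.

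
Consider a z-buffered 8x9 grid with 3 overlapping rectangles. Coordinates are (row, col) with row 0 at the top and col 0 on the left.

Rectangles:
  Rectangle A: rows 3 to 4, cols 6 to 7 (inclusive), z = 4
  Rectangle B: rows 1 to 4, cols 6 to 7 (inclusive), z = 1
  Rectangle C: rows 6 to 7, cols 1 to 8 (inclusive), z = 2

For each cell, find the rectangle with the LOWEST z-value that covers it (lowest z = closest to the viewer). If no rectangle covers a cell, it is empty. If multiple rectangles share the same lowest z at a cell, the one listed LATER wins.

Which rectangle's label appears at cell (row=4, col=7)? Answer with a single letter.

Answer: B

Derivation:
Check cell (4,7):
  A: rows 3-4 cols 6-7 z=4 -> covers; best now A (z=4)
  B: rows 1-4 cols 6-7 z=1 -> covers; best now B (z=1)
  C: rows 6-7 cols 1-8 -> outside (row miss)
Winner: B at z=1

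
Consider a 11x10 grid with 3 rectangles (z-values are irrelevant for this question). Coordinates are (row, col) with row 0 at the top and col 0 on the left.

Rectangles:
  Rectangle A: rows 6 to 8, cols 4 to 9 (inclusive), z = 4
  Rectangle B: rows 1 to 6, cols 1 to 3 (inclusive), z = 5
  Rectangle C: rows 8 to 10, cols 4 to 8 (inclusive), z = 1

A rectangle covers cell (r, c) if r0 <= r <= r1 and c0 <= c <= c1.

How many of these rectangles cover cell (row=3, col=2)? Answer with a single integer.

Check cell (3,2):
  A: rows 6-8 cols 4-9 -> outside (row miss)
  B: rows 1-6 cols 1-3 -> covers
  C: rows 8-10 cols 4-8 -> outside (row miss)
Count covering = 1

Answer: 1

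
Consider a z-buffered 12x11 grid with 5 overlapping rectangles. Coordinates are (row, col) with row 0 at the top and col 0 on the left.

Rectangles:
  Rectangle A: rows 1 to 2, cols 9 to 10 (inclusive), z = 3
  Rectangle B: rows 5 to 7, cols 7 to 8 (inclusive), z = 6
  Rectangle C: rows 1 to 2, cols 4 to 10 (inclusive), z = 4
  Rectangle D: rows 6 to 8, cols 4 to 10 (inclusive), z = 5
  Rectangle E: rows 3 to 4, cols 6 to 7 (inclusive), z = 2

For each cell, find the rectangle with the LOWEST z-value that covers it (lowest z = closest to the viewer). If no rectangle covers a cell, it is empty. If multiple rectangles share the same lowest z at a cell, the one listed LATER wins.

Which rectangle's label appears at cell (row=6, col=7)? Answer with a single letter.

Answer: D

Derivation:
Check cell (6,7):
  A: rows 1-2 cols 9-10 -> outside (row miss)
  B: rows 5-7 cols 7-8 z=6 -> covers; best now B (z=6)
  C: rows 1-2 cols 4-10 -> outside (row miss)
  D: rows 6-8 cols 4-10 z=5 -> covers; best now D (z=5)
  E: rows 3-4 cols 6-7 -> outside (row miss)
Winner: D at z=5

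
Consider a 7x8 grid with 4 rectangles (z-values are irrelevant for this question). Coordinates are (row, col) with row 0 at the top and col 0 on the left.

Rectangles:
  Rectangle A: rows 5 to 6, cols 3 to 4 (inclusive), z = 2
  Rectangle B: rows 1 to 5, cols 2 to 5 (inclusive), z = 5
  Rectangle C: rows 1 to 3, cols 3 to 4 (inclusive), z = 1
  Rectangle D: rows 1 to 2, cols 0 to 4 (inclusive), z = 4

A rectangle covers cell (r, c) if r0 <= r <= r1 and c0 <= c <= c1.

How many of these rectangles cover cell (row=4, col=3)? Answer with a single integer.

Answer: 1

Derivation:
Check cell (4,3):
  A: rows 5-6 cols 3-4 -> outside (row miss)
  B: rows 1-5 cols 2-5 -> covers
  C: rows 1-3 cols 3-4 -> outside (row miss)
  D: rows 1-2 cols 0-4 -> outside (row miss)
Count covering = 1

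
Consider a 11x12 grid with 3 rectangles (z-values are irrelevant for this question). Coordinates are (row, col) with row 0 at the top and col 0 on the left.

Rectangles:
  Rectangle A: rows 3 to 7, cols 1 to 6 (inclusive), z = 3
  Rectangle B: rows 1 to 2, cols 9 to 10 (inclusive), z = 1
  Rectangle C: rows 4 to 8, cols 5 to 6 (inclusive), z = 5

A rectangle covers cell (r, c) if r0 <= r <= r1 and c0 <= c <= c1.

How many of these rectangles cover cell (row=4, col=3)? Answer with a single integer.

Answer: 1

Derivation:
Check cell (4,3):
  A: rows 3-7 cols 1-6 -> covers
  B: rows 1-2 cols 9-10 -> outside (row miss)
  C: rows 4-8 cols 5-6 -> outside (col miss)
Count covering = 1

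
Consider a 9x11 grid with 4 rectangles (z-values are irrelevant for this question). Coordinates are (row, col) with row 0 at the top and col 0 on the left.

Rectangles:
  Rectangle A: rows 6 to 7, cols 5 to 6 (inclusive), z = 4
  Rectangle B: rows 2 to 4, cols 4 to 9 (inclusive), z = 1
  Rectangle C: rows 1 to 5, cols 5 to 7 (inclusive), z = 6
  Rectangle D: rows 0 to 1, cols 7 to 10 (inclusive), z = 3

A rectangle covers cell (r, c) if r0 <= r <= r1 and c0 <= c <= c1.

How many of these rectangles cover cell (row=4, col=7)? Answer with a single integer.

Answer: 2

Derivation:
Check cell (4,7):
  A: rows 6-7 cols 5-6 -> outside (row miss)
  B: rows 2-4 cols 4-9 -> covers
  C: rows 1-5 cols 5-7 -> covers
  D: rows 0-1 cols 7-10 -> outside (row miss)
Count covering = 2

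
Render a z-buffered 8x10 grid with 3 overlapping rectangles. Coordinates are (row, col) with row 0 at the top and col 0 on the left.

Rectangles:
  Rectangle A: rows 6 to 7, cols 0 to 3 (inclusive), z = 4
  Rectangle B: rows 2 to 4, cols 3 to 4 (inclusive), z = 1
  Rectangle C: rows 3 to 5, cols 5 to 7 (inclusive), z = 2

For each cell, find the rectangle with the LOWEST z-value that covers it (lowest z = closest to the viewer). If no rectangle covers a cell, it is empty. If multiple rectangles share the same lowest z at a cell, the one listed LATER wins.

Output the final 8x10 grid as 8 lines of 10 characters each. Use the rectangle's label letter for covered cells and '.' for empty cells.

..........
..........
...BB.....
...BBCCC..
...BBCCC..
.....CCC..
AAAA......
AAAA......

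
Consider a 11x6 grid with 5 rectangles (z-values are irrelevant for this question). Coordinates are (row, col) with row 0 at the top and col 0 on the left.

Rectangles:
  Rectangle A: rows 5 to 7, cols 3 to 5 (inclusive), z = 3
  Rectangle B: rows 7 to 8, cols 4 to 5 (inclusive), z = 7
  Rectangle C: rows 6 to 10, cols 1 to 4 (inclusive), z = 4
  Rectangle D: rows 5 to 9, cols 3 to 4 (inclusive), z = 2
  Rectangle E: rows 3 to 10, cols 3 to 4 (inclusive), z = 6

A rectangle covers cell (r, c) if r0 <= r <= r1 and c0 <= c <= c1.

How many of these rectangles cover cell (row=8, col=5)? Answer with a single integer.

Answer: 1

Derivation:
Check cell (8,5):
  A: rows 5-7 cols 3-5 -> outside (row miss)
  B: rows 7-8 cols 4-5 -> covers
  C: rows 6-10 cols 1-4 -> outside (col miss)
  D: rows 5-9 cols 3-4 -> outside (col miss)
  E: rows 3-10 cols 3-4 -> outside (col miss)
Count covering = 1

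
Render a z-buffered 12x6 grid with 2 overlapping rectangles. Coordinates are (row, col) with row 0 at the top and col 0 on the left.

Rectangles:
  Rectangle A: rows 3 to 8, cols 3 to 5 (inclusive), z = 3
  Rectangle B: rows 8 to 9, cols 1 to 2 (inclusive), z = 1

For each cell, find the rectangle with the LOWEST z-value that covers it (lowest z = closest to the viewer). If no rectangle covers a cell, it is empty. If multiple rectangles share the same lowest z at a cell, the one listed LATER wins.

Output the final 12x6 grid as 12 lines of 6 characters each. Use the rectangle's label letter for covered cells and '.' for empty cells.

......
......
......
...AAA
...AAA
...AAA
...AAA
...AAA
.BBAAA
.BB...
......
......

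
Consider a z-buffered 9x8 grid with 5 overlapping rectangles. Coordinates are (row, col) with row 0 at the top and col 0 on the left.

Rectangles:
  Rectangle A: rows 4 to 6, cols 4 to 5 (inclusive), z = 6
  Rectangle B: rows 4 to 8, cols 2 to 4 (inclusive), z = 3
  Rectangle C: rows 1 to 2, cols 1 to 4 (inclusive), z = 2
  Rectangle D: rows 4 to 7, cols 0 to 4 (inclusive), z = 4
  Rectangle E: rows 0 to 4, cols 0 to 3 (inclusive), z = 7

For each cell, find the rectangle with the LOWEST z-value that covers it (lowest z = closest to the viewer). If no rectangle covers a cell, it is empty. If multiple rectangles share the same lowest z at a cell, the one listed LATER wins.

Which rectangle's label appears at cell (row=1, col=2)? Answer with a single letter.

Check cell (1,2):
  A: rows 4-6 cols 4-5 -> outside (row miss)
  B: rows 4-8 cols 2-4 -> outside (row miss)
  C: rows 1-2 cols 1-4 z=2 -> covers; best now C (z=2)
  D: rows 4-7 cols 0-4 -> outside (row miss)
  E: rows 0-4 cols 0-3 z=7 -> covers; best now C (z=2)
Winner: C at z=2

Answer: C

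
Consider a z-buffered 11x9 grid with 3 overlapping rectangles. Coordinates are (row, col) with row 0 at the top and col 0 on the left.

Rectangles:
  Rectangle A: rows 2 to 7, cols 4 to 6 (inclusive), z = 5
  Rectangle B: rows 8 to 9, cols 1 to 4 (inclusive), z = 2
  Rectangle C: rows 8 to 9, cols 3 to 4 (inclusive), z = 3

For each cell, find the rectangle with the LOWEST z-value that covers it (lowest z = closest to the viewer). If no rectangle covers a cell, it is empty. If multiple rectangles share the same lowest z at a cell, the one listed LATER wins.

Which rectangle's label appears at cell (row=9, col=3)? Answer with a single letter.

Check cell (9,3):
  A: rows 2-7 cols 4-6 -> outside (row miss)
  B: rows 8-9 cols 1-4 z=2 -> covers; best now B (z=2)
  C: rows 8-9 cols 3-4 z=3 -> covers; best now B (z=2)
Winner: B at z=2

Answer: B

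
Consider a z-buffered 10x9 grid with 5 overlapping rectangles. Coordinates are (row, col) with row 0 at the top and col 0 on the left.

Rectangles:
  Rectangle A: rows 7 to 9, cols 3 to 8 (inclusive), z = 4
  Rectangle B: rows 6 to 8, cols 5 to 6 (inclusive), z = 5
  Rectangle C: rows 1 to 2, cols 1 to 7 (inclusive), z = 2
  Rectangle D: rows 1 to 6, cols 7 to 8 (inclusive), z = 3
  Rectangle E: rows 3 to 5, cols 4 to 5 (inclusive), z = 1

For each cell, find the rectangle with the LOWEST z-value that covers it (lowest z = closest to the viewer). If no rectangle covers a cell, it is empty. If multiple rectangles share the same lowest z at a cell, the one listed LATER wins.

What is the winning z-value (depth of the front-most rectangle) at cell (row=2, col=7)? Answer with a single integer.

Answer: 2

Derivation:
Check cell (2,7):
  A: rows 7-9 cols 3-8 -> outside (row miss)
  B: rows 6-8 cols 5-6 -> outside (row miss)
  C: rows 1-2 cols 1-7 z=2 -> covers; best now C (z=2)
  D: rows 1-6 cols 7-8 z=3 -> covers; best now C (z=2)
  E: rows 3-5 cols 4-5 -> outside (row miss)
Winner: C at z=2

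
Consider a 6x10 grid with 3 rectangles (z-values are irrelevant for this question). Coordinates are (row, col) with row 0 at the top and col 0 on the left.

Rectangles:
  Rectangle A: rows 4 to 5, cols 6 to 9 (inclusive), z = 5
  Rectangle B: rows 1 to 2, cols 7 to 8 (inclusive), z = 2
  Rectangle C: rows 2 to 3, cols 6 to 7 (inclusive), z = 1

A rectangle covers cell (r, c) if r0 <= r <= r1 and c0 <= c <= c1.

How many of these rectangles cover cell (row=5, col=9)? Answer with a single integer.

Answer: 1

Derivation:
Check cell (5,9):
  A: rows 4-5 cols 6-9 -> covers
  B: rows 1-2 cols 7-8 -> outside (row miss)
  C: rows 2-3 cols 6-7 -> outside (row miss)
Count covering = 1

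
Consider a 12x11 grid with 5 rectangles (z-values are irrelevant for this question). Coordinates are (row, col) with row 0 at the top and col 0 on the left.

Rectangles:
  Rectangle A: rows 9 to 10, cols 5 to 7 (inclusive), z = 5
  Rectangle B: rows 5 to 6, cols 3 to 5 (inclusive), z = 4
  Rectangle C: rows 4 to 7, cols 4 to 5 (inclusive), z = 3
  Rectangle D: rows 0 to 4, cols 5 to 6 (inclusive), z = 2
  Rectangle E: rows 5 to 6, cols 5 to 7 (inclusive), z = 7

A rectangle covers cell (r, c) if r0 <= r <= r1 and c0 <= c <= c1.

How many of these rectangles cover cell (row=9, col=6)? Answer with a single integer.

Check cell (9,6):
  A: rows 9-10 cols 5-7 -> covers
  B: rows 5-6 cols 3-5 -> outside (row miss)
  C: rows 4-7 cols 4-5 -> outside (row miss)
  D: rows 0-4 cols 5-6 -> outside (row miss)
  E: rows 5-6 cols 5-7 -> outside (row miss)
Count covering = 1

Answer: 1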